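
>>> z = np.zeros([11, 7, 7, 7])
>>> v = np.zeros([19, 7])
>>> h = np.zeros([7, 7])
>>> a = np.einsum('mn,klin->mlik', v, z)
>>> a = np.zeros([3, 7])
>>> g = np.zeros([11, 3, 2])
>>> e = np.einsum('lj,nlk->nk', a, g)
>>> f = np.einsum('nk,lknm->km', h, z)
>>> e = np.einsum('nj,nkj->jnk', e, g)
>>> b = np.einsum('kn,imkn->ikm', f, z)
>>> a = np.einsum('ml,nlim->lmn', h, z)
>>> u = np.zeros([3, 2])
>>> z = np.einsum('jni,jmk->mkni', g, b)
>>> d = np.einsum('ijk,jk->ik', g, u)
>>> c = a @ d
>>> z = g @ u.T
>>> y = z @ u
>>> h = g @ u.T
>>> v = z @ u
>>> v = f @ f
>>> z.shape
(11, 3, 3)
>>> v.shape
(7, 7)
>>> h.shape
(11, 3, 3)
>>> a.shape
(7, 7, 11)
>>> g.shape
(11, 3, 2)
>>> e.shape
(2, 11, 3)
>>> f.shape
(7, 7)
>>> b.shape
(11, 7, 7)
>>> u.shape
(3, 2)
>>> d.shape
(11, 2)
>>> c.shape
(7, 7, 2)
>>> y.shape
(11, 3, 2)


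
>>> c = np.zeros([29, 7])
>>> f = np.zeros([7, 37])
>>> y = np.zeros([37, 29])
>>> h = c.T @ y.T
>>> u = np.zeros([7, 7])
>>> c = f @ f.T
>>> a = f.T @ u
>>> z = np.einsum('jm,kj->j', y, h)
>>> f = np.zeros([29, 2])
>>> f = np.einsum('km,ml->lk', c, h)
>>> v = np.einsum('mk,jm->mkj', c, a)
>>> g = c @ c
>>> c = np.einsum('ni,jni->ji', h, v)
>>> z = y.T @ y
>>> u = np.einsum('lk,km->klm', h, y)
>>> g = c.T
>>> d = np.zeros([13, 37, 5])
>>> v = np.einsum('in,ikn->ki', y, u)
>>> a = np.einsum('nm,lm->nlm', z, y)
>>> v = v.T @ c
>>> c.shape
(7, 37)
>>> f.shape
(37, 7)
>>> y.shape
(37, 29)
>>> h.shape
(7, 37)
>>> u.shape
(37, 7, 29)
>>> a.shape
(29, 37, 29)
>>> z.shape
(29, 29)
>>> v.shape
(37, 37)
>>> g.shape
(37, 7)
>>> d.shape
(13, 37, 5)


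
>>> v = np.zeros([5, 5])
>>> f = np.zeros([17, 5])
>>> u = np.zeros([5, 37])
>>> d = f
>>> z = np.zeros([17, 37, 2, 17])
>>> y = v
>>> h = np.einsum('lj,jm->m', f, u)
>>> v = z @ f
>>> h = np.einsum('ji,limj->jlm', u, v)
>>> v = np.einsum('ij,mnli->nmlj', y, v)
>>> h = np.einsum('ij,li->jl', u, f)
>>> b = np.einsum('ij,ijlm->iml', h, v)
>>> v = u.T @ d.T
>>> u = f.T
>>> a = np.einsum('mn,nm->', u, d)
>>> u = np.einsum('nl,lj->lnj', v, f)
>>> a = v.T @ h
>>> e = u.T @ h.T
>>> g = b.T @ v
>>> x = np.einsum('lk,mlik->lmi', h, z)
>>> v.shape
(37, 17)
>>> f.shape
(17, 5)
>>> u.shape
(17, 37, 5)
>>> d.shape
(17, 5)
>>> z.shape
(17, 37, 2, 17)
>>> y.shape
(5, 5)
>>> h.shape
(37, 17)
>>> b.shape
(37, 5, 2)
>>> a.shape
(17, 17)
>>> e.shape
(5, 37, 37)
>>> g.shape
(2, 5, 17)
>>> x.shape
(37, 17, 2)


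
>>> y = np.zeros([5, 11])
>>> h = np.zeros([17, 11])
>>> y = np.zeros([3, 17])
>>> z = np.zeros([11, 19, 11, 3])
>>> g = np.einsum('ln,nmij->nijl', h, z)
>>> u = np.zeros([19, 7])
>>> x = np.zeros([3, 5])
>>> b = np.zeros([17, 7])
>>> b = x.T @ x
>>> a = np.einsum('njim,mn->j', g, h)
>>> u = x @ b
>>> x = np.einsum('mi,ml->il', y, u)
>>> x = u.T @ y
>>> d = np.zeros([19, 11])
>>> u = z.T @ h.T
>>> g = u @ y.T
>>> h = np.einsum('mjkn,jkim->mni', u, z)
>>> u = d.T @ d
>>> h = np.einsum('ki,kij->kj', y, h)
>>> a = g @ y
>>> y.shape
(3, 17)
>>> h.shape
(3, 11)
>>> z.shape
(11, 19, 11, 3)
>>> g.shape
(3, 11, 19, 3)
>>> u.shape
(11, 11)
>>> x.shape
(5, 17)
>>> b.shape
(5, 5)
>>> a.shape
(3, 11, 19, 17)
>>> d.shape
(19, 11)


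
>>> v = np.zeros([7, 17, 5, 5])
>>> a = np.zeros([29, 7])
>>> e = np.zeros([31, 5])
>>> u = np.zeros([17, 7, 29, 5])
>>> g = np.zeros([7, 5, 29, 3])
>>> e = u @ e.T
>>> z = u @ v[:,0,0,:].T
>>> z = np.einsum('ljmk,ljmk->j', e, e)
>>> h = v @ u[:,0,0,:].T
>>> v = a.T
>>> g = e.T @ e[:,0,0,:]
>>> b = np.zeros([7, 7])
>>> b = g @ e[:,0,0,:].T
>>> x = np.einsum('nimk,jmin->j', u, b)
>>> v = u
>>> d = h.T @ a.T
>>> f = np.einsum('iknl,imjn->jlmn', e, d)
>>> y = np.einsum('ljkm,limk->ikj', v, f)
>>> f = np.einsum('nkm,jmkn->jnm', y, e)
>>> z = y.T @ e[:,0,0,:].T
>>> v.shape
(17, 7, 29, 5)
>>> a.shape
(29, 7)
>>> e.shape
(17, 7, 29, 31)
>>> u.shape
(17, 7, 29, 5)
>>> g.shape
(31, 29, 7, 31)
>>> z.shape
(7, 29, 17)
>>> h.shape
(7, 17, 5, 17)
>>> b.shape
(31, 29, 7, 17)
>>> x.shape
(31,)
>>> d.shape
(17, 5, 17, 29)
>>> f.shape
(17, 31, 7)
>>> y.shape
(31, 29, 7)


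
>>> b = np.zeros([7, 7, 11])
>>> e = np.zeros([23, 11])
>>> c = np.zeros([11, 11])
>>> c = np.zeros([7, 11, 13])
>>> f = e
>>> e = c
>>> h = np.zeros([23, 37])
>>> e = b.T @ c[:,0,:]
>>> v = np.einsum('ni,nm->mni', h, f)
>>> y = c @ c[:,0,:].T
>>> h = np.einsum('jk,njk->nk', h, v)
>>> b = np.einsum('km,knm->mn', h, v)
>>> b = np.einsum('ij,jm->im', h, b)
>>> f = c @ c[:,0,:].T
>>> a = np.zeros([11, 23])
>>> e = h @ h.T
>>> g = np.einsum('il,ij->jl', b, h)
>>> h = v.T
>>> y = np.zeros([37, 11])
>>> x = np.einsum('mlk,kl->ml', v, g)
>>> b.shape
(11, 23)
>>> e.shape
(11, 11)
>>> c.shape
(7, 11, 13)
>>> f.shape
(7, 11, 7)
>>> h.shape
(37, 23, 11)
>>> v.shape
(11, 23, 37)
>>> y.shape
(37, 11)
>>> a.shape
(11, 23)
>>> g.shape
(37, 23)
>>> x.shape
(11, 23)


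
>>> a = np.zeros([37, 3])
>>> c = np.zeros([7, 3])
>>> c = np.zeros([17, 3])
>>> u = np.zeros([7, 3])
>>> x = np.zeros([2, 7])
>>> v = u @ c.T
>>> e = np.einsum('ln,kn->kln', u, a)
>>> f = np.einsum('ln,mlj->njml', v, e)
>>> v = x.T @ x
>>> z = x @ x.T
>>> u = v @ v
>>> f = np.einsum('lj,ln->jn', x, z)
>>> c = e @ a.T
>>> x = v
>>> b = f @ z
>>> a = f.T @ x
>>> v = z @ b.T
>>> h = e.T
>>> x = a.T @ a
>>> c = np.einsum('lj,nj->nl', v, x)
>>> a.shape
(2, 7)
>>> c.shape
(7, 2)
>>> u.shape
(7, 7)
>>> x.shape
(7, 7)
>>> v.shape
(2, 7)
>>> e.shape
(37, 7, 3)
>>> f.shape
(7, 2)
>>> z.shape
(2, 2)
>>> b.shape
(7, 2)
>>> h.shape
(3, 7, 37)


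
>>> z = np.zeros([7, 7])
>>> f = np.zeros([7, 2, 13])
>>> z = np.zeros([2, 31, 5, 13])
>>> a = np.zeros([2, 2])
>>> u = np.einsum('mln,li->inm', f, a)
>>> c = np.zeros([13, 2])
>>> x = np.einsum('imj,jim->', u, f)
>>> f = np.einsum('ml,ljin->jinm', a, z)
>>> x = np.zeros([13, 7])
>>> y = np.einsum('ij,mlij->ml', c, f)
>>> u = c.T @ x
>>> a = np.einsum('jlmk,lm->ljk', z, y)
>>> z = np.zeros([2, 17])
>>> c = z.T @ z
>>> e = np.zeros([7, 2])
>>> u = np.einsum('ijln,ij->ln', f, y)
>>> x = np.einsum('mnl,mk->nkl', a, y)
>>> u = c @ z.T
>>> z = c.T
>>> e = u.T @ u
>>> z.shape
(17, 17)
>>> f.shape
(31, 5, 13, 2)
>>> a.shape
(31, 2, 13)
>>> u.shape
(17, 2)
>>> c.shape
(17, 17)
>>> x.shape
(2, 5, 13)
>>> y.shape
(31, 5)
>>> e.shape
(2, 2)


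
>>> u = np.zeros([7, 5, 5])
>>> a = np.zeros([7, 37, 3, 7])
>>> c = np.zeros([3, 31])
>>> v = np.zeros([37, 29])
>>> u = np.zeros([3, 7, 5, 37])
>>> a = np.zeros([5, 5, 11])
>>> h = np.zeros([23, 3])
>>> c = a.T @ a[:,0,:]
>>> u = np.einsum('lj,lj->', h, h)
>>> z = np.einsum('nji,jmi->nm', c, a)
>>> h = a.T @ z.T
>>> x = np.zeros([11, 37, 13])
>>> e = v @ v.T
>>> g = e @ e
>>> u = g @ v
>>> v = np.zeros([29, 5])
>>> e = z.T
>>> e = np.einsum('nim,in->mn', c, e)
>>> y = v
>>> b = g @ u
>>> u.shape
(37, 29)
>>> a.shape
(5, 5, 11)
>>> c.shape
(11, 5, 11)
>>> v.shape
(29, 5)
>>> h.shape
(11, 5, 11)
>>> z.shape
(11, 5)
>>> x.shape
(11, 37, 13)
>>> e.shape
(11, 11)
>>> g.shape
(37, 37)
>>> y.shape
(29, 5)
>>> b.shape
(37, 29)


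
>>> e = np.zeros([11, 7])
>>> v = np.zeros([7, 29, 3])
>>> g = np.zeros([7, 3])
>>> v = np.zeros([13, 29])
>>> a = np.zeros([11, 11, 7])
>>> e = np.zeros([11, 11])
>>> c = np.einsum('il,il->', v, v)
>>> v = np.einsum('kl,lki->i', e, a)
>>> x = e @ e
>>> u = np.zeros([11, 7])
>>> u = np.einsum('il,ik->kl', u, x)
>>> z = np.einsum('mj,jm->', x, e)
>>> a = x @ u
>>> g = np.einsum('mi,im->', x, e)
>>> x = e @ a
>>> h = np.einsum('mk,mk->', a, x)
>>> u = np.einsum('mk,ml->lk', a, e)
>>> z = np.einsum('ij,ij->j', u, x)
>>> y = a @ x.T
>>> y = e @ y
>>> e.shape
(11, 11)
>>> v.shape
(7,)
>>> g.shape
()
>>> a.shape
(11, 7)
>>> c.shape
()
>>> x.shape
(11, 7)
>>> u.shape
(11, 7)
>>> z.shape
(7,)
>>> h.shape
()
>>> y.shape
(11, 11)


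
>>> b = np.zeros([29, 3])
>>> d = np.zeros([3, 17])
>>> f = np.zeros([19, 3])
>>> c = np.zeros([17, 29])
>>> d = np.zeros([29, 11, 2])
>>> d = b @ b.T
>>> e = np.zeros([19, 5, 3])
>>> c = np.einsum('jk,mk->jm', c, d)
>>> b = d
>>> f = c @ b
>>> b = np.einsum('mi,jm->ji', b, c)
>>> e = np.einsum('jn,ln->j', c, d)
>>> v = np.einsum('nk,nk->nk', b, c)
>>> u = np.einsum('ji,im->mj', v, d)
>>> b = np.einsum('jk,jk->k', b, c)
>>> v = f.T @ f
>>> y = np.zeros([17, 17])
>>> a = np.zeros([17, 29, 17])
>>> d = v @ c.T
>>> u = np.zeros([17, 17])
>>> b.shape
(29,)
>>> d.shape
(29, 17)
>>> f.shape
(17, 29)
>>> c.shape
(17, 29)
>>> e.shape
(17,)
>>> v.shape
(29, 29)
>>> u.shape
(17, 17)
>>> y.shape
(17, 17)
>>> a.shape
(17, 29, 17)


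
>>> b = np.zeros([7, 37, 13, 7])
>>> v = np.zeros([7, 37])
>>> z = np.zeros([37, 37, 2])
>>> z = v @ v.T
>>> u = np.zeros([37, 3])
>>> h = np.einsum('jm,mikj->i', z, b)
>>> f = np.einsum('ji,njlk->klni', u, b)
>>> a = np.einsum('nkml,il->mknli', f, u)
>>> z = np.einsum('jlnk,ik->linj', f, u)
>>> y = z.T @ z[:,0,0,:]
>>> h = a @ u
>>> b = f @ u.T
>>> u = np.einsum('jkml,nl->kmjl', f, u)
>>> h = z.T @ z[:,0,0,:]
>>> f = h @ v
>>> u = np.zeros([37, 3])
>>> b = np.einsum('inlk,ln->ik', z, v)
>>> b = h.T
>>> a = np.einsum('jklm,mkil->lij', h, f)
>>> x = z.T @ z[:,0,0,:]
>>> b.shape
(7, 37, 7, 7)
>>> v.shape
(7, 37)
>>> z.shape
(13, 37, 7, 7)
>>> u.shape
(37, 3)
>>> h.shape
(7, 7, 37, 7)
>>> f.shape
(7, 7, 37, 37)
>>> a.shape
(37, 37, 7)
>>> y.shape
(7, 7, 37, 7)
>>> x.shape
(7, 7, 37, 7)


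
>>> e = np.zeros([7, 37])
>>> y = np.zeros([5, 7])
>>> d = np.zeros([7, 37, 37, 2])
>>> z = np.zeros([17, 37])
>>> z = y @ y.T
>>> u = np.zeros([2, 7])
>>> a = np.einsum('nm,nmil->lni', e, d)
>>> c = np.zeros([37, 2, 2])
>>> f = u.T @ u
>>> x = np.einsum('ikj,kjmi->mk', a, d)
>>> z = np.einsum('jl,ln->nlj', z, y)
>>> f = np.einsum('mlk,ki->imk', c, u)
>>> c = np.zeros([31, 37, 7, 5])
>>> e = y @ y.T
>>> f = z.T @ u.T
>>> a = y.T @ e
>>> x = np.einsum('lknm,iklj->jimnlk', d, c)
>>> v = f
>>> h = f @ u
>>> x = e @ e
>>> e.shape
(5, 5)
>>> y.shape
(5, 7)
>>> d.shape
(7, 37, 37, 2)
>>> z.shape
(7, 5, 5)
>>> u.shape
(2, 7)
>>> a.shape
(7, 5)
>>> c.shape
(31, 37, 7, 5)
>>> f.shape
(5, 5, 2)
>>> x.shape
(5, 5)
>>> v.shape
(5, 5, 2)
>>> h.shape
(5, 5, 7)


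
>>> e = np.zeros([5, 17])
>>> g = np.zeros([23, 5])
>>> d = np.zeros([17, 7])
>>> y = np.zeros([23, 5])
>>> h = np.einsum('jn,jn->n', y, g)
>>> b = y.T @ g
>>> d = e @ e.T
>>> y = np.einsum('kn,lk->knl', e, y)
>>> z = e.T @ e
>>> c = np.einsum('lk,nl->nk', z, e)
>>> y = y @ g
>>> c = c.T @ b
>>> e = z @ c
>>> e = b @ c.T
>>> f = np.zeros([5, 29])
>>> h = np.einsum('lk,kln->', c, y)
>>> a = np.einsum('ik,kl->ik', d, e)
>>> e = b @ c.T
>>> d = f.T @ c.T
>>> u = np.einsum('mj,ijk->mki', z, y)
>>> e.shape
(5, 17)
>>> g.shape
(23, 5)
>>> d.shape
(29, 17)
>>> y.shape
(5, 17, 5)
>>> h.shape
()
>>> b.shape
(5, 5)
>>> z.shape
(17, 17)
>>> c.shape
(17, 5)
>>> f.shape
(5, 29)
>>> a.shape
(5, 5)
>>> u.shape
(17, 5, 5)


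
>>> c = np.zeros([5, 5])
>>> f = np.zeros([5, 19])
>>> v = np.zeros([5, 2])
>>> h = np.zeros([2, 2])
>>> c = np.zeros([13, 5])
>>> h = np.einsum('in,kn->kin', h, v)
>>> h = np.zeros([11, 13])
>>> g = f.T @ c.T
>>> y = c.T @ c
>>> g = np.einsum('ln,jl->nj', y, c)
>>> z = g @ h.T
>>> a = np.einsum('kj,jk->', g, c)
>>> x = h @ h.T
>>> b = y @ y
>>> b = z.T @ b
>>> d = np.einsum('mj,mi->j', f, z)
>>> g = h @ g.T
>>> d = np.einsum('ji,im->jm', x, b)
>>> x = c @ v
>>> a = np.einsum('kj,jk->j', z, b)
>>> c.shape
(13, 5)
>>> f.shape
(5, 19)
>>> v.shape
(5, 2)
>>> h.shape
(11, 13)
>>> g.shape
(11, 5)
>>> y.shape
(5, 5)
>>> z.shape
(5, 11)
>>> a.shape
(11,)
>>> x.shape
(13, 2)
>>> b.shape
(11, 5)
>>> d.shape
(11, 5)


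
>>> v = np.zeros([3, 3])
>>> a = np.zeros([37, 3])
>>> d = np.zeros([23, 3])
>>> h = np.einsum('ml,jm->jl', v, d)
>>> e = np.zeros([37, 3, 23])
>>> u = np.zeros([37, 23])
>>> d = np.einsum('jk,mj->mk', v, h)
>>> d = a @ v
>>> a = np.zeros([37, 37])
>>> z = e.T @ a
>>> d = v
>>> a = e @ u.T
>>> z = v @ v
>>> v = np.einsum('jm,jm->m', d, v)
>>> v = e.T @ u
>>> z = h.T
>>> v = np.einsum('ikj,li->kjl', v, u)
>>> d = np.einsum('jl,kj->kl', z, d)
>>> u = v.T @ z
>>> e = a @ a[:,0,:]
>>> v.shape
(3, 23, 37)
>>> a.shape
(37, 3, 37)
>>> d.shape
(3, 23)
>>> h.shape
(23, 3)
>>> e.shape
(37, 3, 37)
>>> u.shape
(37, 23, 23)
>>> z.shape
(3, 23)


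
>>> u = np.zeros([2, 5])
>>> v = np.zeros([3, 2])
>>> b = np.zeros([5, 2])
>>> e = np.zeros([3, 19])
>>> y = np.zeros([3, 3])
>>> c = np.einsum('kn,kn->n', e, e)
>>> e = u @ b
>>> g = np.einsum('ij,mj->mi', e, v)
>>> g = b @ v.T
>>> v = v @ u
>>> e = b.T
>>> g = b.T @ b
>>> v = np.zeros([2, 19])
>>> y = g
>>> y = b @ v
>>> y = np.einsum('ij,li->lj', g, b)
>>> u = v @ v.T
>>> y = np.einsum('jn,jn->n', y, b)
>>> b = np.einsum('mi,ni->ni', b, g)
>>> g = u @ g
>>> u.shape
(2, 2)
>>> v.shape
(2, 19)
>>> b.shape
(2, 2)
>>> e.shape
(2, 5)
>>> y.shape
(2,)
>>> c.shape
(19,)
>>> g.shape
(2, 2)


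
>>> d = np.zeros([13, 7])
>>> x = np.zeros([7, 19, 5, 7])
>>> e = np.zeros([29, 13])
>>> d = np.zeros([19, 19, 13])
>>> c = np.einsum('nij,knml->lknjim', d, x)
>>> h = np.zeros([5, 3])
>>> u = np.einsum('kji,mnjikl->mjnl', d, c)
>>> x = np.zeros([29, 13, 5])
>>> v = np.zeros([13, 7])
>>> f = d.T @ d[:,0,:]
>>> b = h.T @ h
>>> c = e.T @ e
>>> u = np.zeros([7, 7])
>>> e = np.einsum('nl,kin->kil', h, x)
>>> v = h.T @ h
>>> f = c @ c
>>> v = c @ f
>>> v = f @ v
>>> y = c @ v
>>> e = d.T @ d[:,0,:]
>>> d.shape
(19, 19, 13)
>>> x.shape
(29, 13, 5)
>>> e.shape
(13, 19, 13)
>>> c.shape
(13, 13)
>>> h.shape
(5, 3)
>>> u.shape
(7, 7)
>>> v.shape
(13, 13)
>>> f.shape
(13, 13)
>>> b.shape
(3, 3)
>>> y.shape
(13, 13)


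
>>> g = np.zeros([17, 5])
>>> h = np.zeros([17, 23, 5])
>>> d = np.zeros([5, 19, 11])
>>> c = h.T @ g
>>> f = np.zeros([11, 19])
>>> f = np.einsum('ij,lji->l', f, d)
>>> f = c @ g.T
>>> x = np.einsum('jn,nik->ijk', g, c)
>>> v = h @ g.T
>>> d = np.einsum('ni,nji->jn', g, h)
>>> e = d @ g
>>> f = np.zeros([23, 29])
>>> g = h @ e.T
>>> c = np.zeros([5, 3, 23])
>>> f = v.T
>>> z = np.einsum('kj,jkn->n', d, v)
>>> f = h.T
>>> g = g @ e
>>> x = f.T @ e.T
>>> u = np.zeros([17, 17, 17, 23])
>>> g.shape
(17, 23, 5)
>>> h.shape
(17, 23, 5)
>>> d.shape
(23, 17)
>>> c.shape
(5, 3, 23)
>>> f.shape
(5, 23, 17)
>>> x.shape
(17, 23, 23)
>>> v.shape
(17, 23, 17)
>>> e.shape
(23, 5)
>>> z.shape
(17,)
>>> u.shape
(17, 17, 17, 23)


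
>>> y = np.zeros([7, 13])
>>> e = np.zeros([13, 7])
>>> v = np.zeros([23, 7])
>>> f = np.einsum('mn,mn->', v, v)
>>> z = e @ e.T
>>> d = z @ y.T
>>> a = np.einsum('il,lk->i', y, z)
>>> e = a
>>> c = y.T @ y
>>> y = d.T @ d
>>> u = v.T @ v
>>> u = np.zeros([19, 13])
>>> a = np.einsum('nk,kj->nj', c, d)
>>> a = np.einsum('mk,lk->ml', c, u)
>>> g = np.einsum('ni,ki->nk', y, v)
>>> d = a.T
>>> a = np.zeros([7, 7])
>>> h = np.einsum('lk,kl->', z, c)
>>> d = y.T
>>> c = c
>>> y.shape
(7, 7)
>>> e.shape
(7,)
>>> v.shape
(23, 7)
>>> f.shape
()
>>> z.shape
(13, 13)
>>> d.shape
(7, 7)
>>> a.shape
(7, 7)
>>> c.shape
(13, 13)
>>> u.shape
(19, 13)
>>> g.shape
(7, 23)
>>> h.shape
()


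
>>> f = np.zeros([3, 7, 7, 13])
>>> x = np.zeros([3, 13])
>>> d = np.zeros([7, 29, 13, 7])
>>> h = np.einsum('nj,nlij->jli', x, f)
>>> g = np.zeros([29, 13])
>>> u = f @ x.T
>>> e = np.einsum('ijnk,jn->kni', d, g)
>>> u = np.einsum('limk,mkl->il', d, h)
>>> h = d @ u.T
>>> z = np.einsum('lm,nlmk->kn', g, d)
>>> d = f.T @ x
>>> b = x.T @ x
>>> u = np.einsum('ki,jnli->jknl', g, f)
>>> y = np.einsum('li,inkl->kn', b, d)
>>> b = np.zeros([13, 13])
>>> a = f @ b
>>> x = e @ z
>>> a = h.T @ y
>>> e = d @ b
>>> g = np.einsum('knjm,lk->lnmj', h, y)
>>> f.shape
(3, 7, 7, 13)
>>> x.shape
(7, 13, 7)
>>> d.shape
(13, 7, 7, 13)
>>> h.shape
(7, 29, 13, 29)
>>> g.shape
(7, 29, 29, 13)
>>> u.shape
(3, 29, 7, 7)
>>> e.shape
(13, 7, 7, 13)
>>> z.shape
(7, 7)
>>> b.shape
(13, 13)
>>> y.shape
(7, 7)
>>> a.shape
(29, 13, 29, 7)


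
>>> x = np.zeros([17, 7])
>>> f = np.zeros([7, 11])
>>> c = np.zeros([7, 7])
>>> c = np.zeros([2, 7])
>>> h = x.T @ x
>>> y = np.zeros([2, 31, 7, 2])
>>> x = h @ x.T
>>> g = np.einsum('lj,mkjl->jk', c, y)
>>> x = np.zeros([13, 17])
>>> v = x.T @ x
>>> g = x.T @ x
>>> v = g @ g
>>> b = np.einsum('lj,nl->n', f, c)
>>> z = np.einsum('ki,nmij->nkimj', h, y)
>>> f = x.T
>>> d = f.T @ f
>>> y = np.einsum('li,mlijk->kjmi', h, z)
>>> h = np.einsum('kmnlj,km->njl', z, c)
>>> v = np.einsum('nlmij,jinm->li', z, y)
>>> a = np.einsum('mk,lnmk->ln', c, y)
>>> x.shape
(13, 17)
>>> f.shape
(17, 13)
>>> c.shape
(2, 7)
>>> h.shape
(7, 2, 31)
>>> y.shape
(2, 31, 2, 7)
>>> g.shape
(17, 17)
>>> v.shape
(7, 31)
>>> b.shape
(2,)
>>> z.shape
(2, 7, 7, 31, 2)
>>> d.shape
(13, 13)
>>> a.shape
(2, 31)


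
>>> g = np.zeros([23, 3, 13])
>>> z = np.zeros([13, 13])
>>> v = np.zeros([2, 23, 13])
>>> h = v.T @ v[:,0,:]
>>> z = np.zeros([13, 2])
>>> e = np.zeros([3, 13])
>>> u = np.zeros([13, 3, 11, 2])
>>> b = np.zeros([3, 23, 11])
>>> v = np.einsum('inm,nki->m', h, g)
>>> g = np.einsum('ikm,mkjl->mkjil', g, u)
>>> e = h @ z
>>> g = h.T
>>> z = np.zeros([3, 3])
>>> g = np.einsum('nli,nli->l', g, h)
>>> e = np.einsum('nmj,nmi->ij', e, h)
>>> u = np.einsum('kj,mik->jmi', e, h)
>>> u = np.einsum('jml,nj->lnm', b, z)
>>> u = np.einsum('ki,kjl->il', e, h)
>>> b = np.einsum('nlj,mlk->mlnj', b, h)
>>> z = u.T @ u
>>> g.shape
(23,)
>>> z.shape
(13, 13)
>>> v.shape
(13,)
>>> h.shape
(13, 23, 13)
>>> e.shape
(13, 2)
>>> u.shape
(2, 13)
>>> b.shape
(13, 23, 3, 11)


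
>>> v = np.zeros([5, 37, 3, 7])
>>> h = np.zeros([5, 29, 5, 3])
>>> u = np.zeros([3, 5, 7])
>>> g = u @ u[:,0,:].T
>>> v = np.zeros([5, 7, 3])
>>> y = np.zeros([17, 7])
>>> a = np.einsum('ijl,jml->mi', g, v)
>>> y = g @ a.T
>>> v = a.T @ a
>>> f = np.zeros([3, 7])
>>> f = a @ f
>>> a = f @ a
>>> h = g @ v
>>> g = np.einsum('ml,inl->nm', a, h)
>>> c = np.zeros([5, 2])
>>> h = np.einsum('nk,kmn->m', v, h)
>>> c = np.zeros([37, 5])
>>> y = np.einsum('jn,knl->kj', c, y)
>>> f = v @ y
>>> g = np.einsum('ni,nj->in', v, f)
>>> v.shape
(3, 3)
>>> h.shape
(5,)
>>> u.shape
(3, 5, 7)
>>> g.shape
(3, 3)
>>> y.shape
(3, 37)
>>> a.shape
(7, 3)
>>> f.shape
(3, 37)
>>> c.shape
(37, 5)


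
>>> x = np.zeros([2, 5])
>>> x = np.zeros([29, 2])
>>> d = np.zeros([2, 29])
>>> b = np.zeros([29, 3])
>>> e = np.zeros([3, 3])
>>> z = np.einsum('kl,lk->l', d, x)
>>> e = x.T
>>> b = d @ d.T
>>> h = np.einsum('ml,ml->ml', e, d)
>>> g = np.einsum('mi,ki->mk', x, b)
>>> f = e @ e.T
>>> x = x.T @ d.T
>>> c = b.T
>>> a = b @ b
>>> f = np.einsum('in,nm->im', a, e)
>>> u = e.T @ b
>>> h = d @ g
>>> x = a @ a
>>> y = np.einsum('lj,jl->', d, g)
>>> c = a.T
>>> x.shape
(2, 2)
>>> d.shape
(2, 29)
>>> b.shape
(2, 2)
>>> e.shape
(2, 29)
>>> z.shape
(29,)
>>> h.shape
(2, 2)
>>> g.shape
(29, 2)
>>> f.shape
(2, 29)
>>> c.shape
(2, 2)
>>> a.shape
(2, 2)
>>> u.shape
(29, 2)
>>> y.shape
()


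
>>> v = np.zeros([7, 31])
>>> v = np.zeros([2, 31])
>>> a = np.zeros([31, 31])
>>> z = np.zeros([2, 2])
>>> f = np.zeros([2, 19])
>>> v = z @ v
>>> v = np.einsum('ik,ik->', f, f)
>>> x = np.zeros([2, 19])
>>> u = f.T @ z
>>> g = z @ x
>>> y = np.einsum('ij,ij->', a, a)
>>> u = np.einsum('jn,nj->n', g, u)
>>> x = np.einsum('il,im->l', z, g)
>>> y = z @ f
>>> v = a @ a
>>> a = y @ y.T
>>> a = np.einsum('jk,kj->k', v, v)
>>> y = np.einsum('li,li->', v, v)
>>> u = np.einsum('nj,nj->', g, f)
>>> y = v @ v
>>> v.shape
(31, 31)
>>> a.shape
(31,)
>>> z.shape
(2, 2)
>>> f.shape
(2, 19)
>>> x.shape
(2,)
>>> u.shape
()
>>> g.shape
(2, 19)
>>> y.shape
(31, 31)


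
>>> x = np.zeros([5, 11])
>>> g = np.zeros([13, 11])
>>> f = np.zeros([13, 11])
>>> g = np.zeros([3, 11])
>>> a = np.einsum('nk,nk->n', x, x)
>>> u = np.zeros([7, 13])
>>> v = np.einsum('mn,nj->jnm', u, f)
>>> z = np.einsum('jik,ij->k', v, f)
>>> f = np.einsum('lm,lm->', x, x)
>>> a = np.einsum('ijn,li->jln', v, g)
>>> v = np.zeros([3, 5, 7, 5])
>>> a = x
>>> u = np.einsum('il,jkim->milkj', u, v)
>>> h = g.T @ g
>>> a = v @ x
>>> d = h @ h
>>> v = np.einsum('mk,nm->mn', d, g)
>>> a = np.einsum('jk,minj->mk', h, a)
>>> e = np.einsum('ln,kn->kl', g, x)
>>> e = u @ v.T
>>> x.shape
(5, 11)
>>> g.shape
(3, 11)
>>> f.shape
()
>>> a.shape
(3, 11)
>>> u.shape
(5, 7, 13, 5, 3)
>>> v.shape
(11, 3)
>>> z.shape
(7,)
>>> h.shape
(11, 11)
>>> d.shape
(11, 11)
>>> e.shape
(5, 7, 13, 5, 11)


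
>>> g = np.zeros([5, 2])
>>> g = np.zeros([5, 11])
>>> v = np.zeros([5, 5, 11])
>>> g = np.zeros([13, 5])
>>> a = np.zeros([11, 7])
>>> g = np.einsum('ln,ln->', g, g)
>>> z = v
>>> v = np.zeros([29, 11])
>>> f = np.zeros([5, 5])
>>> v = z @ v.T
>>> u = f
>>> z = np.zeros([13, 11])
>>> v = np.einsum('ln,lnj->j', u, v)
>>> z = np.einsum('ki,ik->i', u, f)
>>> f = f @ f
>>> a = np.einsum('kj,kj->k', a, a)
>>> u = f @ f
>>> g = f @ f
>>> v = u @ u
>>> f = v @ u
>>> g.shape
(5, 5)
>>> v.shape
(5, 5)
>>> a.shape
(11,)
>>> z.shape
(5,)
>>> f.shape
(5, 5)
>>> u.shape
(5, 5)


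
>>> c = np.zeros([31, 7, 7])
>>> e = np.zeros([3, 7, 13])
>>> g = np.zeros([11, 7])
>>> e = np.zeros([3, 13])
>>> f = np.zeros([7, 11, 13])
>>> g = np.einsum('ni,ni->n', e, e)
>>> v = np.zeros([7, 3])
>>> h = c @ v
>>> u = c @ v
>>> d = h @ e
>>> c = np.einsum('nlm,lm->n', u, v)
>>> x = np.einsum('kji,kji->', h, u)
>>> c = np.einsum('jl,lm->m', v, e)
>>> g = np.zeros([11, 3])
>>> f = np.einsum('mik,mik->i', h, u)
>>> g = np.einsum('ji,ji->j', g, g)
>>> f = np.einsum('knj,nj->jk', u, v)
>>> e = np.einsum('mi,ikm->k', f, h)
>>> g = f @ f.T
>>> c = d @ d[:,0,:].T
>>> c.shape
(31, 7, 31)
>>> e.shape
(7,)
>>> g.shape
(3, 3)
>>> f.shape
(3, 31)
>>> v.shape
(7, 3)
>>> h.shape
(31, 7, 3)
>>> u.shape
(31, 7, 3)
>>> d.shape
(31, 7, 13)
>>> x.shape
()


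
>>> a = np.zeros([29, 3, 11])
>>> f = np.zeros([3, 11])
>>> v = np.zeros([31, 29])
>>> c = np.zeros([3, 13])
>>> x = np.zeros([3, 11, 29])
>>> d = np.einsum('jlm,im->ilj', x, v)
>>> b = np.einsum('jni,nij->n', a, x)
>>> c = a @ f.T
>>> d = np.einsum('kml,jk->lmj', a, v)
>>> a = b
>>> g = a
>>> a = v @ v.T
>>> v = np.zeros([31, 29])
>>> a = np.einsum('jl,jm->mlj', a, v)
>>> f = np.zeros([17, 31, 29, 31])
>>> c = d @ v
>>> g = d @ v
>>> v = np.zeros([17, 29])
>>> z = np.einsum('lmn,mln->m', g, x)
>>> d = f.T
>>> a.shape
(29, 31, 31)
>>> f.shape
(17, 31, 29, 31)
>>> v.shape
(17, 29)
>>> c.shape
(11, 3, 29)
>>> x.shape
(3, 11, 29)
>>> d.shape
(31, 29, 31, 17)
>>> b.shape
(3,)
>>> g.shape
(11, 3, 29)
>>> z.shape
(3,)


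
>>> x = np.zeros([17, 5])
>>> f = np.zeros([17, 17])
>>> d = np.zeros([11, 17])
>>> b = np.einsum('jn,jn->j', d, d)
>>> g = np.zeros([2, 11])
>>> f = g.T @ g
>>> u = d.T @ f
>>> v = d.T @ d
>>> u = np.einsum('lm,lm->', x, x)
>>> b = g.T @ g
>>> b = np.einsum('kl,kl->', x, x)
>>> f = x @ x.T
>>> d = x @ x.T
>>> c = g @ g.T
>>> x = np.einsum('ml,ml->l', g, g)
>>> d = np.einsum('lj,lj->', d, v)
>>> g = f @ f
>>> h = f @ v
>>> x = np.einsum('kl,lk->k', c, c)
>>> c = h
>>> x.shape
(2,)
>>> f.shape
(17, 17)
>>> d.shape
()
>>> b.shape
()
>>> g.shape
(17, 17)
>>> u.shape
()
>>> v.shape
(17, 17)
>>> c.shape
(17, 17)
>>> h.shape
(17, 17)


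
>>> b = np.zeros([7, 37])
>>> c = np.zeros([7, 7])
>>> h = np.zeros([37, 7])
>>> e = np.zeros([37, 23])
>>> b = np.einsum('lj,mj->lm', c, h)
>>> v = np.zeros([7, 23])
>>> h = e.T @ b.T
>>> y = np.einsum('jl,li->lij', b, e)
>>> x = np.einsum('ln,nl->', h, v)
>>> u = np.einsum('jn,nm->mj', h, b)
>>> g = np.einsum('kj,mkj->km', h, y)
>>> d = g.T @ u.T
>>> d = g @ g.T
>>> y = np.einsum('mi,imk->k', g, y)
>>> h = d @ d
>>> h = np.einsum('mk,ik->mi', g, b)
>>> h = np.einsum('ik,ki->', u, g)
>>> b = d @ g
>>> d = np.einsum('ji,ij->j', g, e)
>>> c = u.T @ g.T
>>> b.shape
(23, 37)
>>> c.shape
(23, 23)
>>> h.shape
()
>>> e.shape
(37, 23)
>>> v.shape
(7, 23)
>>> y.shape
(7,)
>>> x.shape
()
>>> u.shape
(37, 23)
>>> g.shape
(23, 37)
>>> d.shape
(23,)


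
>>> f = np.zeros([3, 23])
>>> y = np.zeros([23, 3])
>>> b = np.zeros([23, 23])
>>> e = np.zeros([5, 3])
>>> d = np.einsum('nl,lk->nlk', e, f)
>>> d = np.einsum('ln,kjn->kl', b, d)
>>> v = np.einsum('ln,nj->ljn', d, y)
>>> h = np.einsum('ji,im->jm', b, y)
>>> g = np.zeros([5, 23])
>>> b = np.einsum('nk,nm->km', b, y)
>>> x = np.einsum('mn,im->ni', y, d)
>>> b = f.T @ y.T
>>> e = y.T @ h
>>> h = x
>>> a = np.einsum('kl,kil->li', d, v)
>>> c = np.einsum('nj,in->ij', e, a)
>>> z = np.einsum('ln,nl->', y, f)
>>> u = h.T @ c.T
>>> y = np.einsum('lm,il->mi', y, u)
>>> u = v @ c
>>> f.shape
(3, 23)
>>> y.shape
(3, 5)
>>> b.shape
(23, 23)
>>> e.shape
(3, 3)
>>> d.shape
(5, 23)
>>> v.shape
(5, 3, 23)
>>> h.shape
(3, 5)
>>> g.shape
(5, 23)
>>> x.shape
(3, 5)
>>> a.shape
(23, 3)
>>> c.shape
(23, 3)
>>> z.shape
()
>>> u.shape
(5, 3, 3)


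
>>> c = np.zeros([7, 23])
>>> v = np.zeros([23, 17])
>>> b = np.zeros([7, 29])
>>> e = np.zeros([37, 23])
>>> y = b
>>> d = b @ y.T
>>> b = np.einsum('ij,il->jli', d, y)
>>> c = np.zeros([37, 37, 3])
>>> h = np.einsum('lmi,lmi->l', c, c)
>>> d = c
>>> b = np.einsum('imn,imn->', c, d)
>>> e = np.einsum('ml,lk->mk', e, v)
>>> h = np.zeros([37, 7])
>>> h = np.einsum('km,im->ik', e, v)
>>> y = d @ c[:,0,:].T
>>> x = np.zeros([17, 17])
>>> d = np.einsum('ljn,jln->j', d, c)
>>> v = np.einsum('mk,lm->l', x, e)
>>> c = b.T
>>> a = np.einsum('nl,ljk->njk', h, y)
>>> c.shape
()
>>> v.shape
(37,)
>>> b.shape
()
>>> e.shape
(37, 17)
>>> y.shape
(37, 37, 37)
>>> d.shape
(37,)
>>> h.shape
(23, 37)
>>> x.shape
(17, 17)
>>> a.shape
(23, 37, 37)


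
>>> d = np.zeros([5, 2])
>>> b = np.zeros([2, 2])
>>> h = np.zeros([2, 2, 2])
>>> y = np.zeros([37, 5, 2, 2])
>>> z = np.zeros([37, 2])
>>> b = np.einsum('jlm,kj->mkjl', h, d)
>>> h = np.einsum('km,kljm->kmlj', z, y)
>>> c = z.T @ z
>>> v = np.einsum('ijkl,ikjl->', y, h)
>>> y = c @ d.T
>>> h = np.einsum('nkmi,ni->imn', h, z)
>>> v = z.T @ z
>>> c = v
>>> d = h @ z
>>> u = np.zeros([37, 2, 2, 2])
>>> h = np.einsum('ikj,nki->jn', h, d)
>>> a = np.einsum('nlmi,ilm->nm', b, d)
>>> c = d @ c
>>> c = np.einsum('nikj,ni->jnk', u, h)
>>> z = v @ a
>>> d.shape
(2, 5, 2)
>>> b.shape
(2, 5, 2, 2)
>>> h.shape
(37, 2)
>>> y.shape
(2, 5)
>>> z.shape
(2, 2)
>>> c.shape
(2, 37, 2)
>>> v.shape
(2, 2)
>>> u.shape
(37, 2, 2, 2)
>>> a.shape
(2, 2)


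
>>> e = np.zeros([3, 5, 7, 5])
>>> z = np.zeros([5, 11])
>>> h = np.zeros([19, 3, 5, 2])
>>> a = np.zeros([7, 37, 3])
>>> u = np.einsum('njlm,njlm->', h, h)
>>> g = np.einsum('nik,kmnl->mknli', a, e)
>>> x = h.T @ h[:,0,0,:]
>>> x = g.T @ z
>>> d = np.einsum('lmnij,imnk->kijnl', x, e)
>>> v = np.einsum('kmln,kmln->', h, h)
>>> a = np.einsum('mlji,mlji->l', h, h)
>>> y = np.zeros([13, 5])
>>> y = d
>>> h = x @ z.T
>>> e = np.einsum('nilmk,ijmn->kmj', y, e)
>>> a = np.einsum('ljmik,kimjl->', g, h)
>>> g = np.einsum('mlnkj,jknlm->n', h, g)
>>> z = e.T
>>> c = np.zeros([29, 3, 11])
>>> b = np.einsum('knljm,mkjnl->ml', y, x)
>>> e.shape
(37, 7, 5)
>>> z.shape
(5, 7, 37)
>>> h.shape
(37, 5, 7, 3, 5)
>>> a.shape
()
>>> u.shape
()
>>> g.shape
(7,)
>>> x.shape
(37, 5, 7, 3, 11)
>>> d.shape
(5, 3, 11, 7, 37)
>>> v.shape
()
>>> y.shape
(5, 3, 11, 7, 37)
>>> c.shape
(29, 3, 11)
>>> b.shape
(37, 11)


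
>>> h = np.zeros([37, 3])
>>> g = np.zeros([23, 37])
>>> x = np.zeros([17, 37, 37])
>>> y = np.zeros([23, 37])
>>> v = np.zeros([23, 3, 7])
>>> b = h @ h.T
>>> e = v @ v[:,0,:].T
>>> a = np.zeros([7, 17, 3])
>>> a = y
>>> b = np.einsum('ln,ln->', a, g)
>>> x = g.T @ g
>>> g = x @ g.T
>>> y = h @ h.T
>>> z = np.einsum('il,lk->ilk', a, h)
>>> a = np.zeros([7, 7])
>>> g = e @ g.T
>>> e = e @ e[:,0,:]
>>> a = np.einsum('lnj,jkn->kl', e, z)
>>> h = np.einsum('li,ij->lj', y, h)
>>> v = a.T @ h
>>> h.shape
(37, 3)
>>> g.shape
(23, 3, 37)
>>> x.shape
(37, 37)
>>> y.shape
(37, 37)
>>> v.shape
(23, 3)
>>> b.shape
()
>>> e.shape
(23, 3, 23)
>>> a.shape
(37, 23)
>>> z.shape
(23, 37, 3)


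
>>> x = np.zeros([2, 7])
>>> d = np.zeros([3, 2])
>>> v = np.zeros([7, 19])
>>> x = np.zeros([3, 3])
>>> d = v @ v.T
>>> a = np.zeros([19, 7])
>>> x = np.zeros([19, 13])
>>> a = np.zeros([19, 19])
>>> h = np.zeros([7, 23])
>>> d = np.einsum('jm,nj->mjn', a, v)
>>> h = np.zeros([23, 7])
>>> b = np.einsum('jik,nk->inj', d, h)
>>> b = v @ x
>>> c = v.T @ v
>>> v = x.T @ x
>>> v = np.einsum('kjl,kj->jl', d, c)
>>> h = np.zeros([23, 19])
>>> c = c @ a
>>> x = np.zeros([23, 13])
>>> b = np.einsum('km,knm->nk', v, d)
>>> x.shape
(23, 13)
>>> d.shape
(19, 19, 7)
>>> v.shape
(19, 7)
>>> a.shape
(19, 19)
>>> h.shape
(23, 19)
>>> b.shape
(19, 19)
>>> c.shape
(19, 19)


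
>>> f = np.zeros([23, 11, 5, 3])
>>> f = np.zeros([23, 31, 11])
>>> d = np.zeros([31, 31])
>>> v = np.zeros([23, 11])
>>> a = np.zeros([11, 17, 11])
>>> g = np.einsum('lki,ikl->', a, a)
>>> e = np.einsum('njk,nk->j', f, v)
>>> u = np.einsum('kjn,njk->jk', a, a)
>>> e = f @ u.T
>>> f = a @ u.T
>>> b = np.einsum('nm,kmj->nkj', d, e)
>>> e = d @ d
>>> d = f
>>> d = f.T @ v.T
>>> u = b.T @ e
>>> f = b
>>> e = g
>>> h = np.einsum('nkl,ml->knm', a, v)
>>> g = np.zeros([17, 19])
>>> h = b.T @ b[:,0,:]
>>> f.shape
(31, 23, 17)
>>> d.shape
(17, 17, 23)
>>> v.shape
(23, 11)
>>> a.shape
(11, 17, 11)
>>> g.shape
(17, 19)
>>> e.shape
()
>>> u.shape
(17, 23, 31)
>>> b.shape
(31, 23, 17)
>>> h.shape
(17, 23, 17)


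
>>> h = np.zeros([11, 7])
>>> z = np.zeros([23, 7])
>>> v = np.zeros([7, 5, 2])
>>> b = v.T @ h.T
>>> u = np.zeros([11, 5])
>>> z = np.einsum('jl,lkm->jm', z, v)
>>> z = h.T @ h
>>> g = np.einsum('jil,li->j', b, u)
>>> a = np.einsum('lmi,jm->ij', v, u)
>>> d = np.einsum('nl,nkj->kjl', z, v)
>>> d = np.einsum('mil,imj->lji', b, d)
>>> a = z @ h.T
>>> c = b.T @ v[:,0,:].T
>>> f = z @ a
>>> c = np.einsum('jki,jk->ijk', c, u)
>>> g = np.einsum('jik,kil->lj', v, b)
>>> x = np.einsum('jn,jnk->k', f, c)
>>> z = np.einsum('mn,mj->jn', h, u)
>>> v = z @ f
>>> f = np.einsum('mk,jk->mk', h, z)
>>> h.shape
(11, 7)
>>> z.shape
(5, 7)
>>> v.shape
(5, 11)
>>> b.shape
(2, 5, 11)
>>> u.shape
(11, 5)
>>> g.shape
(11, 7)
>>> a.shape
(7, 11)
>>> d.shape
(11, 7, 5)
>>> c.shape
(7, 11, 5)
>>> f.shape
(11, 7)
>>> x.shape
(5,)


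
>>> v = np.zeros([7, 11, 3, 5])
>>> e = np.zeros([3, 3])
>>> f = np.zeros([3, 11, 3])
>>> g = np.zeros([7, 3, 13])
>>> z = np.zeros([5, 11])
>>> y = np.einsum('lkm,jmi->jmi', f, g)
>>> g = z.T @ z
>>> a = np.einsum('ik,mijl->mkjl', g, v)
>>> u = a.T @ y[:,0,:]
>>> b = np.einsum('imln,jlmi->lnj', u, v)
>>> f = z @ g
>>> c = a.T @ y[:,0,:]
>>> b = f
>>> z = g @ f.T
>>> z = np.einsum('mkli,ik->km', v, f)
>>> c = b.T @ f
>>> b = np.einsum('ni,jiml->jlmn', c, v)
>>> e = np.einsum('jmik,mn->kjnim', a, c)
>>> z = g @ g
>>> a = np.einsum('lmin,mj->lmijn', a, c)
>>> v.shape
(7, 11, 3, 5)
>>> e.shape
(5, 7, 11, 3, 11)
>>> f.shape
(5, 11)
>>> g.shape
(11, 11)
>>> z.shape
(11, 11)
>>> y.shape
(7, 3, 13)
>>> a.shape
(7, 11, 3, 11, 5)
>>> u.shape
(5, 3, 11, 13)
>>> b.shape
(7, 5, 3, 11)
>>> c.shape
(11, 11)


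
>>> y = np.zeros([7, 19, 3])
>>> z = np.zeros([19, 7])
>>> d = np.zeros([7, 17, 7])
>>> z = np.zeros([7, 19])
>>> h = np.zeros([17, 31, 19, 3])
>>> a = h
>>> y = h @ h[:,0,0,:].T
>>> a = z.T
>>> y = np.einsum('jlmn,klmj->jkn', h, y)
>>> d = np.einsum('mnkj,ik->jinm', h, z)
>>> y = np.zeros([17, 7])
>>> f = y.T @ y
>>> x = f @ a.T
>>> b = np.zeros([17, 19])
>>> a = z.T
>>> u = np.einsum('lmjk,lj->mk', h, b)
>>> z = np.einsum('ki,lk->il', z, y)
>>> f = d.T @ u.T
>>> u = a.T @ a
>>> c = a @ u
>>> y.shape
(17, 7)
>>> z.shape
(19, 17)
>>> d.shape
(3, 7, 31, 17)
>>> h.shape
(17, 31, 19, 3)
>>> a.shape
(19, 7)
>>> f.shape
(17, 31, 7, 31)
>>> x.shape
(7, 19)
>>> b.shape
(17, 19)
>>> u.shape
(7, 7)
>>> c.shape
(19, 7)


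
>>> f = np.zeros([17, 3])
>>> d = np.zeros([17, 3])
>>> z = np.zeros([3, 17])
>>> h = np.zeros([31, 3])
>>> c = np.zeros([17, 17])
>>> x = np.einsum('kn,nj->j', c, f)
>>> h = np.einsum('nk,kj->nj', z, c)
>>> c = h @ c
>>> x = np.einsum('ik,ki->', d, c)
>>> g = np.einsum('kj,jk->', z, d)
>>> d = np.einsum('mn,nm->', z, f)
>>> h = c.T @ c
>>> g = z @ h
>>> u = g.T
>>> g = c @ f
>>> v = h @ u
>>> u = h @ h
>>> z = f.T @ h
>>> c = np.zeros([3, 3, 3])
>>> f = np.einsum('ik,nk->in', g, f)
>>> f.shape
(3, 17)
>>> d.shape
()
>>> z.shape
(3, 17)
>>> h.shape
(17, 17)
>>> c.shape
(3, 3, 3)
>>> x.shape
()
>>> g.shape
(3, 3)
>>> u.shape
(17, 17)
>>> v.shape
(17, 3)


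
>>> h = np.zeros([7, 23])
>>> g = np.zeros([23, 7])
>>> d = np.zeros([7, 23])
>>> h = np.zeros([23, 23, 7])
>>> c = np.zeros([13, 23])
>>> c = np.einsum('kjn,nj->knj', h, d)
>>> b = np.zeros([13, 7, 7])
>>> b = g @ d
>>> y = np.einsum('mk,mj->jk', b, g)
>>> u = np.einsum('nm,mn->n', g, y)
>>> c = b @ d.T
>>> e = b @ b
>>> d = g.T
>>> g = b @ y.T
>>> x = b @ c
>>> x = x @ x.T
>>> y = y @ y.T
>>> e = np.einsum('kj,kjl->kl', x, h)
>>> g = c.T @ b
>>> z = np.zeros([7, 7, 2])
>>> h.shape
(23, 23, 7)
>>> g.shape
(7, 23)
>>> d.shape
(7, 23)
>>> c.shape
(23, 7)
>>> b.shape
(23, 23)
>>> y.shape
(7, 7)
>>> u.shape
(23,)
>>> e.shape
(23, 7)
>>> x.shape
(23, 23)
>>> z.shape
(7, 7, 2)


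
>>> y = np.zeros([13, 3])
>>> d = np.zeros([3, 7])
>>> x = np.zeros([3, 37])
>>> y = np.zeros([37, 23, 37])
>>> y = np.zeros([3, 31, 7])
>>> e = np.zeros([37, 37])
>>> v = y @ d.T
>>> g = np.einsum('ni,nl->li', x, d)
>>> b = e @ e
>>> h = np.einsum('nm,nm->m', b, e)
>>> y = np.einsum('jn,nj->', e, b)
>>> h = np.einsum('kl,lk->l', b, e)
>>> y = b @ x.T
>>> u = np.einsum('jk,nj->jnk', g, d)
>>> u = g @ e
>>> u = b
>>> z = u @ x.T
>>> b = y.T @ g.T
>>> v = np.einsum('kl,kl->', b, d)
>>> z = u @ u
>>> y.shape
(37, 3)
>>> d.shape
(3, 7)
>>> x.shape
(3, 37)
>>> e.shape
(37, 37)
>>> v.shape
()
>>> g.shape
(7, 37)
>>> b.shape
(3, 7)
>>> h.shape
(37,)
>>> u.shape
(37, 37)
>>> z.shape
(37, 37)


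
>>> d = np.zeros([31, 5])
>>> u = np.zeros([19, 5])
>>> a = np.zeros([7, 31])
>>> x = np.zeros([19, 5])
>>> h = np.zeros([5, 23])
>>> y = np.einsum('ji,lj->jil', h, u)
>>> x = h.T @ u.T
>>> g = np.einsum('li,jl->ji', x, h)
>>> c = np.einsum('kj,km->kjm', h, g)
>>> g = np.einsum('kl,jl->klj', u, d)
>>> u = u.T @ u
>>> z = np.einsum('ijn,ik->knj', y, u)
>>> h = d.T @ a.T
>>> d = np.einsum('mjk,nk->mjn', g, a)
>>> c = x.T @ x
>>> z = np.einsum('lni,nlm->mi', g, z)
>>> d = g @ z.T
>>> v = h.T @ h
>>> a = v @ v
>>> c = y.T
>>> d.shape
(19, 5, 23)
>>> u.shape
(5, 5)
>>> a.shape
(7, 7)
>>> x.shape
(23, 19)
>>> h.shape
(5, 7)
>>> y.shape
(5, 23, 19)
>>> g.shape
(19, 5, 31)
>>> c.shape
(19, 23, 5)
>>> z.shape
(23, 31)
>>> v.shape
(7, 7)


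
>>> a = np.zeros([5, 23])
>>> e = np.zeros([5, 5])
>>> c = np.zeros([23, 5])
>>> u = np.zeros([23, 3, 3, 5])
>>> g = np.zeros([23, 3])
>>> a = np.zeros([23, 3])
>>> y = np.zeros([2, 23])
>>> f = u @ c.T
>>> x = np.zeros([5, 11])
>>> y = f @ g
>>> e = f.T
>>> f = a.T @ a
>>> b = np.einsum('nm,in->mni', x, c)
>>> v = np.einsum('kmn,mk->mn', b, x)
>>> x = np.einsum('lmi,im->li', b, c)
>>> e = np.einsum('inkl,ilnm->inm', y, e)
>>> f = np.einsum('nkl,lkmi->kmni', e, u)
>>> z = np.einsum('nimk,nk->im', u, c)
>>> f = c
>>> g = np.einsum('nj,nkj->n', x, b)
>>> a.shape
(23, 3)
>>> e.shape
(23, 3, 23)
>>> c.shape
(23, 5)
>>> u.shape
(23, 3, 3, 5)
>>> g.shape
(11,)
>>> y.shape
(23, 3, 3, 3)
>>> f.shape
(23, 5)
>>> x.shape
(11, 23)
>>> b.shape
(11, 5, 23)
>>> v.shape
(5, 23)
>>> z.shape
(3, 3)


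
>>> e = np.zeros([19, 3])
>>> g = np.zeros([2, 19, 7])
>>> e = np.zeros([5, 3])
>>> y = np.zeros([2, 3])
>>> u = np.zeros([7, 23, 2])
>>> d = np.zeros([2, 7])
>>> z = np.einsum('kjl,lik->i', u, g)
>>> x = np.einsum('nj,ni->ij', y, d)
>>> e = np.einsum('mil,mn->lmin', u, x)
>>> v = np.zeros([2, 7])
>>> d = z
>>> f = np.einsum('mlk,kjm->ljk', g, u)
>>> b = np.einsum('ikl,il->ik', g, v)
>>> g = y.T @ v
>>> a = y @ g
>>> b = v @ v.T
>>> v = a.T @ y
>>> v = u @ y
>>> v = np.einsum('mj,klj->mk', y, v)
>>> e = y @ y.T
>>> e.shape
(2, 2)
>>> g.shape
(3, 7)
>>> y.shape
(2, 3)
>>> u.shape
(7, 23, 2)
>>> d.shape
(19,)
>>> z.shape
(19,)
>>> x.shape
(7, 3)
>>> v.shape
(2, 7)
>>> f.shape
(19, 23, 7)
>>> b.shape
(2, 2)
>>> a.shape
(2, 7)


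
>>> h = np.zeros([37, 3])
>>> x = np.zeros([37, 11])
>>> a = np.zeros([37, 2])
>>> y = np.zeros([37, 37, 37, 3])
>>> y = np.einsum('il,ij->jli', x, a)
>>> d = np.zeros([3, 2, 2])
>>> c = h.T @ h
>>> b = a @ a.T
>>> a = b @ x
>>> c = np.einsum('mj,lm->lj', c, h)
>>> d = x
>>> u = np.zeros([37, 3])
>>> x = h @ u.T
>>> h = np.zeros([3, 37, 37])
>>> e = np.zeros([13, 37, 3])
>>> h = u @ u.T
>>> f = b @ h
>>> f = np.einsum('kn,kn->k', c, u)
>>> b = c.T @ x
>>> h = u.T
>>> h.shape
(3, 37)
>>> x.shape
(37, 37)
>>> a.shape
(37, 11)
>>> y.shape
(2, 11, 37)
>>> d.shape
(37, 11)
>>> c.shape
(37, 3)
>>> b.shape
(3, 37)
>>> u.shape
(37, 3)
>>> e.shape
(13, 37, 3)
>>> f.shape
(37,)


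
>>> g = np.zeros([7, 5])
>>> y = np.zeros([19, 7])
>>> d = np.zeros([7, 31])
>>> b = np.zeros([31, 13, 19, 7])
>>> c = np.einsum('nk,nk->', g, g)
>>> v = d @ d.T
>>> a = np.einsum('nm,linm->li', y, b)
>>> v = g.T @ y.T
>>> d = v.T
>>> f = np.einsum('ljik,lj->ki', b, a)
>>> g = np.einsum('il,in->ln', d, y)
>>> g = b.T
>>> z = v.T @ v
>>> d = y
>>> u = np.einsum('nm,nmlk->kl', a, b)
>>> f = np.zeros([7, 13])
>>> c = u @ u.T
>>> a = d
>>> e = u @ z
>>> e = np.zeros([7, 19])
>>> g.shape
(7, 19, 13, 31)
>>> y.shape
(19, 7)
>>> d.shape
(19, 7)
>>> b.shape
(31, 13, 19, 7)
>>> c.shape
(7, 7)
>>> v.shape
(5, 19)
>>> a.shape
(19, 7)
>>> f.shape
(7, 13)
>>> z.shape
(19, 19)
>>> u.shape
(7, 19)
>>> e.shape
(7, 19)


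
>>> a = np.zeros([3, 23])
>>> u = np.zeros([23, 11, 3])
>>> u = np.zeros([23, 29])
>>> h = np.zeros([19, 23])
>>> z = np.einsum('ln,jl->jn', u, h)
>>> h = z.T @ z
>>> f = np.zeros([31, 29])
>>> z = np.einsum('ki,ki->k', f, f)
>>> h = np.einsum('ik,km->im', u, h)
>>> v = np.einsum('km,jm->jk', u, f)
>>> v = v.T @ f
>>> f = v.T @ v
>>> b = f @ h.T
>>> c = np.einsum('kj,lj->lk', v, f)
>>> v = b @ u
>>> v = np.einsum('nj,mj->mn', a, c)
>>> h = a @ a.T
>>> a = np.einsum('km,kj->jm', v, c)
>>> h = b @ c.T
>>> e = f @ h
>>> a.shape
(23, 3)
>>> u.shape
(23, 29)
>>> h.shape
(29, 29)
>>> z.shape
(31,)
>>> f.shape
(29, 29)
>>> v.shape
(29, 3)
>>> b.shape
(29, 23)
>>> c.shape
(29, 23)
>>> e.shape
(29, 29)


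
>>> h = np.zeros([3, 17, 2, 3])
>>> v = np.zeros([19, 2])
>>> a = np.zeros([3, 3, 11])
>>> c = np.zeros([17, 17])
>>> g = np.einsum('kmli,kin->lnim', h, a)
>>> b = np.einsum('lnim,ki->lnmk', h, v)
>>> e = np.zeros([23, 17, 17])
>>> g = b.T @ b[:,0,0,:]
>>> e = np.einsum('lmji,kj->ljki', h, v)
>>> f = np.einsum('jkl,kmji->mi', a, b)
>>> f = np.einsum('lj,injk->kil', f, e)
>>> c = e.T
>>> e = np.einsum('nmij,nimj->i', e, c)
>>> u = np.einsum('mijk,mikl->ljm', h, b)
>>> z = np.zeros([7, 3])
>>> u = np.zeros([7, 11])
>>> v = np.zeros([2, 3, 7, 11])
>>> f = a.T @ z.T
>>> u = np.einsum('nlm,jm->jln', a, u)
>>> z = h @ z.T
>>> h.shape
(3, 17, 2, 3)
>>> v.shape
(2, 3, 7, 11)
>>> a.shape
(3, 3, 11)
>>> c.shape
(3, 19, 2, 3)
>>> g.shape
(19, 3, 17, 19)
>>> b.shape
(3, 17, 3, 19)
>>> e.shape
(19,)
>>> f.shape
(11, 3, 7)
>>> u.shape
(7, 3, 3)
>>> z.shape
(3, 17, 2, 7)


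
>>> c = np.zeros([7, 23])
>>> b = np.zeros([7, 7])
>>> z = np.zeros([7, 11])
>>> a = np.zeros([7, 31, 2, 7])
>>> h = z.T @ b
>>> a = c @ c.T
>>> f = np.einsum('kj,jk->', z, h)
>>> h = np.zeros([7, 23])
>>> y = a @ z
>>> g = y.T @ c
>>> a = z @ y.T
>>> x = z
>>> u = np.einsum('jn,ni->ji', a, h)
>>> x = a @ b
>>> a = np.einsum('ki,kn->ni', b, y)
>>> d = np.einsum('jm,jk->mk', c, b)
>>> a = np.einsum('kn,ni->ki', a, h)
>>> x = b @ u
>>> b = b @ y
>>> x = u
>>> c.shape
(7, 23)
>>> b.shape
(7, 11)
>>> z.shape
(7, 11)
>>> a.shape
(11, 23)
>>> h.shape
(7, 23)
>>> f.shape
()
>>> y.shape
(7, 11)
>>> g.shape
(11, 23)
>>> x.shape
(7, 23)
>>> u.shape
(7, 23)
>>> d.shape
(23, 7)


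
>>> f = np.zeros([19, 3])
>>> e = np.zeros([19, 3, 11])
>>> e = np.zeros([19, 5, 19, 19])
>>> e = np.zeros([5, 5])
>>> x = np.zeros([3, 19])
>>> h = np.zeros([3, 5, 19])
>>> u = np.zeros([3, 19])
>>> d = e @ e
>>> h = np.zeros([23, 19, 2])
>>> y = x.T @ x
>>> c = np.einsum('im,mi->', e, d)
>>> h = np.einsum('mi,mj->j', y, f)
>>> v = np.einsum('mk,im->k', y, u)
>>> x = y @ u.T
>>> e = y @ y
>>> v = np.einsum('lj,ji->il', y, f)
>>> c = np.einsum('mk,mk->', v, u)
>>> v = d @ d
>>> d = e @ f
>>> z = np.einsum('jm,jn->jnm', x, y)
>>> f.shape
(19, 3)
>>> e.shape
(19, 19)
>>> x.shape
(19, 3)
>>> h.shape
(3,)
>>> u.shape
(3, 19)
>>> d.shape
(19, 3)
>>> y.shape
(19, 19)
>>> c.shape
()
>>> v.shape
(5, 5)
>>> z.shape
(19, 19, 3)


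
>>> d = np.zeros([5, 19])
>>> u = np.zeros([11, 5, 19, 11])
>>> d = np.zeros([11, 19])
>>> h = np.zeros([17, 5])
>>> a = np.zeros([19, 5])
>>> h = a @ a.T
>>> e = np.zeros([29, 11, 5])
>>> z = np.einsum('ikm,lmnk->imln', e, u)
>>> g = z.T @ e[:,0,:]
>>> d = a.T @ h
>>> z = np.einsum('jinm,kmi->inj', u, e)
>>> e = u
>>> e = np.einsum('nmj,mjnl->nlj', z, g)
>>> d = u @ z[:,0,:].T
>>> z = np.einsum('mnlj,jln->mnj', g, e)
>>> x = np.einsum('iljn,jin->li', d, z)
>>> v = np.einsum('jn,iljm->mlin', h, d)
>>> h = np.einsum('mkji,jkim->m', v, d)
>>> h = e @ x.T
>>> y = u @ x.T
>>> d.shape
(11, 5, 19, 5)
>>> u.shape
(11, 5, 19, 11)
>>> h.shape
(5, 5, 5)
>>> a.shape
(19, 5)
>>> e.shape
(5, 5, 11)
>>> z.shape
(19, 11, 5)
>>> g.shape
(19, 11, 5, 5)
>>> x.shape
(5, 11)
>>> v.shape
(5, 5, 11, 19)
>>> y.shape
(11, 5, 19, 5)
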